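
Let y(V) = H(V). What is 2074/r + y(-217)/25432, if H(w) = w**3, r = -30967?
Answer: -316483244639/787552744 ≈ -401.86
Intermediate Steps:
y(V) = V**3
2074/r + y(-217)/25432 = 2074/(-30967) + (-217)**3/25432 = 2074*(-1/30967) - 10218313*1/25432 = -2074/30967 - 10218313/25432 = -316483244639/787552744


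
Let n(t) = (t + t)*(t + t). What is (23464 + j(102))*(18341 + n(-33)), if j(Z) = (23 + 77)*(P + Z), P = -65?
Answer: 616541308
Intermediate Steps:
n(t) = 4*t² (n(t) = (2*t)*(2*t) = 4*t²)
j(Z) = -6500 + 100*Z (j(Z) = (23 + 77)*(-65 + Z) = 100*(-65 + Z) = -6500 + 100*Z)
(23464 + j(102))*(18341 + n(-33)) = (23464 + (-6500 + 100*102))*(18341 + 4*(-33)²) = (23464 + (-6500 + 10200))*(18341 + 4*1089) = (23464 + 3700)*(18341 + 4356) = 27164*22697 = 616541308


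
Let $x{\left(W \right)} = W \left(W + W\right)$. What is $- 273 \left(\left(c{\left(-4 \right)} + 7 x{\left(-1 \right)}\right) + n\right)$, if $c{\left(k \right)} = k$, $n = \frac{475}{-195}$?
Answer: $-2065$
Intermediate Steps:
$n = - \frac{95}{39}$ ($n = 475 \left(- \frac{1}{195}\right) = - \frac{95}{39} \approx -2.4359$)
$x{\left(W \right)} = 2 W^{2}$ ($x{\left(W \right)} = W 2 W = 2 W^{2}$)
$- 273 \left(\left(c{\left(-4 \right)} + 7 x{\left(-1 \right)}\right) + n\right) = - 273 \left(\left(-4 + 7 \cdot 2 \left(-1\right)^{2}\right) - \frac{95}{39}\right) = - 273 \left(\left(-4 + 7 \cdot 2 \cdot 1\right) - \frac{95}{39}\right) = - 273 \left(\left(-4 + 7 \cdot 2\right) - \frac{95}{39}\right) = - 273 \left(\left(-4 + 14\right) - \frac{95}{39}\right) = - 273 \left(10 - \frac{95}{39}\right) = \left(-273\right) \frac{295}{39} = -2065$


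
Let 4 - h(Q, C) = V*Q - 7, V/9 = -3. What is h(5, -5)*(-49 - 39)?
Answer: -12848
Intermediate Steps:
V = -27 (V = 9*(-3) = -27)
h(Q, C) = 11 + 27*Q (h(Q, C) = 4 - (-27*Q - 7) = 4 - (-7 - 27*Q) = 4 + (7 + 27*Q) = 11 + 27*Q)
h(5, -5)*(-49 - 39) = (11 + 27*5)*(-49 - 39) = (11 + 135)*(-88) = 146*(-88) = -12848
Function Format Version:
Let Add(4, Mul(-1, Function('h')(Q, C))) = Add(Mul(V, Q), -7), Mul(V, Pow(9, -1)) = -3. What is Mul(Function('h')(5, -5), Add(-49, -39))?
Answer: -12848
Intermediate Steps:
V = -27 (V = Mul(9, -3) = -27)
Function('h')(Q, C) = Add(11, Mul(27, Q)) (Function('h')(Q, C) = Add(4, Mul(-1, Add(Mul(-27, Q), -7))) = Add(4, Mul(-1, Add(-7, Mul(-27, Q)))) = Add(4, Add(7, Mul(27, Q))) = Add(11, Mul(27, Q)))
Mul(Function('h')(5, -5), Add(-49, -39)) = Mul(Add(11, Mul(27, 5)), Add(-49, -39)) = Mul(Add(11, 135), -88) = Mul(146, -88) = -12848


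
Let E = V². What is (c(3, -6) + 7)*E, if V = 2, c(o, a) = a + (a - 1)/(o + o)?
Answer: -⅔ ≈ -0.66667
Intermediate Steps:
c(o, a) = a + (-1 + a)/(2*o) (c(o, a) = a + (-1 + a)/((2*o)) = a + (-1 + a)*(1/(2*o)) = a + (-1 + a)/(2*o))
E = 4 (E = 2² = 4)
(c(3, -6) + 7)*E = ((½)*(-1 - 6 + 2*(-6)*3)/3 + 7)*4 = ((½)*(⅓)*(-1 - 6 - 36) + 7)*4 = ((½)*(⅓)*(-43) + 7)*4 = (-43/6 + 7)*4 = -⅙*4 = -⅔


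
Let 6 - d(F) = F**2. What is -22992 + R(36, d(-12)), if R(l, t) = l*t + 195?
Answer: -27765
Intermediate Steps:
d(F) = 6 - F**2
R(l, t) = 195 + l*t
-22992 + R(36, d(-12)) = -22992 + (195 + 36*(6 - 1*(-12)**2)) = -22992 + (195 + 36*(6 - 1*144)) = -22992 + (195 + 36*(6 - 144)) = -22992 + (195 + 36*(-138)) = -22992 + (195 - 4968) = -22992 - 4773 = -27765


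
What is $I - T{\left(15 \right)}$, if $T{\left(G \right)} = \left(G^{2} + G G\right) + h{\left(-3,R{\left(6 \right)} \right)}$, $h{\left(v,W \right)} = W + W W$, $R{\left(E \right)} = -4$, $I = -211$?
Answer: $-673$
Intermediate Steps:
$h{\left(v,W \right)} = W + W^{2}$
$T{\left(G \right)} = 12 + 2 G^{2}$ ($T{\left(G \right)} = \left(G^{2} + G G\right) - 4 \left(1 - 4\right) = \left(G^{2} + G^{2}\right) - -12 = 2 G^{2} + 12 = 12 + 2 G^{2}$)
$I - T{\left(15 \right)} = -211 - \left(12 + 2 \cdot 15^{2}\right) = -211 - \left(12 + 2 \cdot 225\right) = -211 - \left(12 + 450\right) = -211 - 462 = -673$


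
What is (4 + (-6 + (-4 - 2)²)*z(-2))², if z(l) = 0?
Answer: 16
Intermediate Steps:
(4 + (-6 + (-4 - 2)²)*z(-2))² = (4 + (-6 + (-4 - 2)²)*0)² = (4 + (-6 + (-6)²)*0)² = (4 + (-6 + 36)*0)² = (4 + 30*0)² = (4 + 0)² = 4² = 16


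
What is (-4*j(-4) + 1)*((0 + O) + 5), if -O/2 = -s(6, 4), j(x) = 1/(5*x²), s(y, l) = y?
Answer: 323/20 ≈ 16.150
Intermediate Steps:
j(x) = 1/(5*x²) (j(x) = 1*(1/(5*x²)) = 1/(5*x²))
O = 12 (O = -(-2)*6 = -2*(-6) = 12)
(-4*j(-4) + 1)*((0 + O) + 5) = (-4/(5*(-4)²) + 1)*((0 + 12) + 5) = (-4/(5*16) + 1)*(12 + 5) = (-4*1/80 + 1)*17 = (-1/20 + 1)*17 = (19/20)*17 = 323/20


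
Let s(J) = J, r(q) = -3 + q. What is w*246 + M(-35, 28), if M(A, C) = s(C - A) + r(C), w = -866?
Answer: -212948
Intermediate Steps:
M(A, C) = -3 - A + 2*C (M(A, C) = (C - A) + (-3 + C) = -3 - A + 2*C)
w*246 + M(-35, 28) = -866*246 + (-3 - 1*(-35) + 2*28) = -213036 + (-3 + 35 + 56) = -213036 + 88 = -212948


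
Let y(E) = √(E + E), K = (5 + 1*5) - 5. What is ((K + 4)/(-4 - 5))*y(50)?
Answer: -10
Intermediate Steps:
K = 5 (K = (5 + 5) - 5 = 10 - 5 = 5)
y(E) = √2*√E (y(E) = √(2*E) = √2*√E)
((K + 4)/(-4 - 5))*y(50) = ((5 + 4)/(-4 - 5))*(√2*√50) = (9/(-9))*(√2*(5*√2)) = (9*(-⅑))*10 = -1*10 = -10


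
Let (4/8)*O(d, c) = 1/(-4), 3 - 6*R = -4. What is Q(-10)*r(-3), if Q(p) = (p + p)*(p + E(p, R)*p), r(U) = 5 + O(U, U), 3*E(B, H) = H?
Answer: 1250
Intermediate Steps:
R = 7/6 (R = ½ - ⅙*(-4) = ½ + ⅔ = 7/6 ≈ 1.1667)
E(B, H) = H/3
O(d, c) = -½ (O(d, c) = 2/(-4) = 2*(-¼) = -½)
r(U) = 9/2 (r(U) = 5 - ½ = 9/2)
Q(p) = 25*p²/9 (Q(p) = (p + p)*(p + ((⅓)*(7/6))*p) = (2*p)*(p + 7*p/18) = (2*p)*(25*p/18) = 25*p²/9)
Q(-10)*r(-3) = ((25/9)*(-10)²)*(9/2) = ((25/9)*100)*(9/2) = (2500/9)*(9/2) = 1250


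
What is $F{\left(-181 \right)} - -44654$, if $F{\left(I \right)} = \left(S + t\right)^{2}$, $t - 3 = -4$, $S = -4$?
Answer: $44679$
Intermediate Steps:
$t = -1$ ($t = 3 - 4 = -1$)
$F{\left(I \right)} = 25$ ($F{\left(I \right)} = \left(-4 - 1\right)^{2} = \left(-5\right)^{2} = 25$)
$F{\left(-181 \right)} - -44654 = 25 - -44654 = 25 + 44654 = 44679$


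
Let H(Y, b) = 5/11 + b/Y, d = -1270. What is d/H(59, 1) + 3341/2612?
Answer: -1075933207/399636 ≈ -2692.3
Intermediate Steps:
H(Y, b) = 5/11 + b/Y (H(Y, b) = 5*(1/11) + b/Y = 5/11 + b/Y)
d/H(59, 1) + 3341/2612 = -1270/(5/11 + 1/59) + 3341/2612 = -1270/306/649 + 3341/2612 = -1270*649/306 + 3341/2612 = -412115/153 + 3341/2612 = -1075933207/399636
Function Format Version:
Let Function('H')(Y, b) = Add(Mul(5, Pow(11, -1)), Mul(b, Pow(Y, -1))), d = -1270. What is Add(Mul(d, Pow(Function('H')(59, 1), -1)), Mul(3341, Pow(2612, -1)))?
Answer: Rational(-1075933207, 399636) ≈ -2692.3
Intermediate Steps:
Function('H')(Y, b) = Add(Rational(5, 11), Mul(b, Pow(Y, -1))) (Function('H')(Y, b) = Add(Mul(5, Rational(1, 11)), Mul(b, Pow(Y, -1))) = Add(Rational(5, 11), Mul(b, Pow(Y, -1))))
Add(Mul(d, Pow(Function('H')(59, 1), -1)), Mul(3341, Pow(2612, -1))) = Add(Mul(-1270, Pow(Add(Rational(5, 11), Mul(1, Pow(59, -1))), -1)), Mul(3341, Pow(2612, -1))) = Add(Mul(-1270, Pow(Add(Rational(5, 11), Mul(1, Rational(1, 59))), -1)), Mul(3341, Rational(1, 2612))) = Add(Mul(-1270, Pow(Add(Rational(5, 11), Rational(1, 59)), -1)), Rational(3341, 2612)) = Add(Mul(-1270, Pow(Rational(306, 649), -1)), Rational(3341, 2612)) = Add(Mul(-1270, Rational(649, 306)), Rational(3341, 2612)) = Add(Rational(-412115, 153), Rational(3341, 2612)) = Rational(-1075933207, 399636)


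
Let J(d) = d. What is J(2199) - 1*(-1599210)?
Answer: 1601409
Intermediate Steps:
J(2199) - 1*(-1599210) = 2199 - 1*(-1599210) = 2199 + 1599210 = 1601409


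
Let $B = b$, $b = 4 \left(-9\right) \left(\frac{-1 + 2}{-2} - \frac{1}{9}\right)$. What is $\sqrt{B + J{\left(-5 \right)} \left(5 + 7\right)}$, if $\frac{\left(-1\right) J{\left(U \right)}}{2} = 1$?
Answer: $i \sqrt{2} \approx 1.4142 i$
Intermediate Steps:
$J{\left(U \right)} = -2$ ($J{\left(U \right)} = \left(-2\right) 1 = -2$)
$b = 22$ ($b = - 36 \left(1 \left(- \frac{1}{2}\right) - \frac{1}{9}\right) = - 36 \left(- \frac{1}{2} - \frac{1}{9}\right) = \left(-36\right) \left(- \frac{11}{18}\right) = 22$)
$B = 22$
$\sqrt{B + J{\left(-5 \right)} \left(5 + 7\right)} = \sqrt{22 - 2 \left(5 + 7\right)} = \sqrt{22 - 24} = \sqrt{-2} = i \sqrt{2}$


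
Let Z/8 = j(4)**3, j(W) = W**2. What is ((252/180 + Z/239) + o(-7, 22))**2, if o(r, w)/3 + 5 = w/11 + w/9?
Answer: 240653038096/12852225 ≈ 18725.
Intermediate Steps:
Z = 32768 (Z = 8*(4**2)**3 = 8*16**3 = 8*4096 = 32768)
o(r, w) = -15 + 20*w/33 (o(r, w) = -15 + 3*(w/11 + w/9) = -15 + 3*(20*w/99) = -15 + 20*w/33)
((252/180 + Z/239) + o(-7, 22))**2 = ((252/180 + 32768/239) + (-15 + (20/33)*22))**2 = ((252*(1/180) + 32768*(1/239)) + (-15 + 40/3))**2 = ((7/5 + 32768/239) - 5/3)**2 = (165513/1195 - 5/3)**2 = (490564/3585)**2 = 240653038096/12852225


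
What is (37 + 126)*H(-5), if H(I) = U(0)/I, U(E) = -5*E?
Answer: 0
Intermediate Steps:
H(I) = 0 (H(I) = (-5*0)/I = 0/I = 0)
(37 + 126)*H(-5) = (37 + 126)*0 = 163*0 = 0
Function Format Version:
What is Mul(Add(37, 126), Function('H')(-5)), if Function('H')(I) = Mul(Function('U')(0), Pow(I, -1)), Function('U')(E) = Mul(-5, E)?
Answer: 0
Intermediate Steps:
Function('H')(I) = 0 (Function('H')(I) = Mul(Mul(-5, 0), Pow(I, -1)) = Mul(0, Pow(I, -1)) = 0)
Mul(Add(37, 126), Function('H')(-5)) = Mul(Add(37, 126), 0) = Mul(163, 0) = 0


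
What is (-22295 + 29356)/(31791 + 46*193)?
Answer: 7061/40669 ≈ 0.17362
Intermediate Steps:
(-22295 + 29356)/(31791 + 46*193) = 7061/(31791 + 8878) = 7061/40669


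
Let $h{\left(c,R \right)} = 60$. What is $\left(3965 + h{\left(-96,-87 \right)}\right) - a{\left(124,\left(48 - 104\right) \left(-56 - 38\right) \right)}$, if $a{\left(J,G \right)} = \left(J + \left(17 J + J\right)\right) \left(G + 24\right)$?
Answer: $-12454503$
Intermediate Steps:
$a{\left(J,G \right)} = 19 J \left(24 + G\right)$ ($a{\left(J,G \right)} = \left(J + 18 J\right) \left(24 + G\right) = 19 J \left(24 + G\right)$)
$\left(3965 + h{\left(-96,-87 \right)}\right) - a{\left(124,\left(48 - 104\right) \left(-56 - 38\right) \right)} = \left(3965 + 60\right) - 19 \cdot 124 \left(24 + \left(48 - 104\right) \left(-56 - 38\right)\right) = 4025 - 19 \cdot 124 \left(24 - -5264\right) = 4025 - 19 \cdot 124 \left(24 + 5264\right) = 4025 - 19 \cdot 124 \cdot 5288 = 4025 - 12458528 = -12454503$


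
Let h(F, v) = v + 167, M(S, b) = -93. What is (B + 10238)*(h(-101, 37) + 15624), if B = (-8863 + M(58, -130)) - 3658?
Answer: -37607328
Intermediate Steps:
h(F, v) = 167 + v
B = -12614 (B = (-8863 - 93) - 3658 = -8956 - 3658 = -12614)
(B + 10238)*(h(-101, 37) + 15624) = (-12614 + 10238)*((167 + 37) + 15624) = -2376*(204 + 15624) = -2376*15828 = -37607328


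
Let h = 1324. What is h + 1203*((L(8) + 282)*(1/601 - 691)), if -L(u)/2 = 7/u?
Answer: -280020772687/1202 ≈ -2.3296e+8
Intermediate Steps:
L(u) = -14/u
h + 1203*((L(8) + 282)*(1/601 - 691)) = 1324 + 1203*((-14/8 + 282)*(1/601 - 691)) = 1324 + 1203*((-14*⅛ + 282)*(1/601 - 691)) = 1324 + 1203*((-7/4 + 282)*(-415290/601)) = 1324 + 1203*((1121/4)*(-415290/601)) = 1324 + 1203*(-232770045/1202) = 1324 - 280022364135/1202 = -280020772687/1202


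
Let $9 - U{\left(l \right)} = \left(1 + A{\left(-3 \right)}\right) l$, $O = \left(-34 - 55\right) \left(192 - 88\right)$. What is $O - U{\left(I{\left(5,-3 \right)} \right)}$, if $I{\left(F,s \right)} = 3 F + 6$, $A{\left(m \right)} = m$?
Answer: $-9307$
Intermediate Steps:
$O = -9256$ ($O = \left(-89\right) 104 = -9256$)
$I{\left(F,s \right)} = 6 + 3 F$
$U{\left(l \right)} = 9 + 2 l$ ($U{\left(l \right)} = 9 - \left(1 - 3\right) l = 9 - - 2 l = 9 + 2 l$)
$O - U{\left(I{\left(5,-3 \right)} \right)} = -9256 - \left(9 + 2 \left(6 + 3 \cdot 5\right)\right) = -9256 - \left(9 + 2 \left(6 + 15\right)\right) = -9256 - \left(9 + 2 \cdot 21\right) = -9256 - \left(9 + 42\right) = -9256 - 51 = -9307$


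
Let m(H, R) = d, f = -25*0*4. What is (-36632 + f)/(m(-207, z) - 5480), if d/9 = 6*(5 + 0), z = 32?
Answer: 18316/2605 ≈ 7.0311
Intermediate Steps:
f = 0 (f = 0*4 = 0)
d = 270 (d = 9*(6*(5 + 0)) = 9*(6*5) = 9*30 = 270)
m(H, R) = 270
(-36632 + f)/(m(-207, z) - 5480) = (-36632 + 0)/(270 - 5480) = -36632/(-5210) = -36632*(-1/5210) = 18316/2605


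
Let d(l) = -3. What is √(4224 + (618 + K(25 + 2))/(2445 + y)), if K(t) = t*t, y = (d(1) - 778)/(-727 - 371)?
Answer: √30464607761250690/2685391 ≈ 64.997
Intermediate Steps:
y = 781/1098 (y = (-3 - 778)/(-727 - 371) = -781/(-1098) = -781*(-1/1098) = 781/1098 ≈ 0.71129)
K(t) = t²
√(4224 + (618 + K(25 + 2))/(2445 + y)) = √(4224 + (618 + (25 + 2)²)/(2445 + 781/1098)) = √(4224 + (618 + 27²)/(2685391/1098)) = √(4224 + (618 + 729)*(1098/2685391)) = √(4224 + 1347*(1098/2685391)) = √(4224 + 1479006/2685391) = √(11344570590/2685391) = √30464607761250690/2685391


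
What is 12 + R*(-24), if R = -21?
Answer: 516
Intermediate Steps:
12 + R*(-24) = 12 - 21*(-24) = 12 + 504 = 516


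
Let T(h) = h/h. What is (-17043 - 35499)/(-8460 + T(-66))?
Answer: 52542/8459 ≈ 6.2114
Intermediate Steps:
T(h) = 1
(-17043 - 35499)/(-8460 + T(-66)) = (-17043 - 35499)/(-8460 + 1) = -52542/(-8459) = -52542*(-1/8459) = 52542/8459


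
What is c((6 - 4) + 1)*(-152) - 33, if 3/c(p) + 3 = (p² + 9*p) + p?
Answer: -137/3 ≈ -45.667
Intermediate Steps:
c(p) = 3/(-3 + p² + 10*p) (c(p) = 3/(-3 + ((p² + 9*p) + p)) = 3/(-3 + (p² + 10*p)) = 3/(-3 + p² + 10*p))
c((6 - 4) + 1)*(-152) - 33 = (3/(-3 + ((6 - 4) + 1)² + 10*((6 - 4) + 1)))*(-152) - 33 = (3/(-3 + (2 + 1)² + 10*(2 + 1)))*(-152) - 33 = (3/(-3 + 3² + 10*3))*(-152) - 33 = (3/(-3 + 9 + 30))*(-152) - 33 = (3/36)*(-152) - 33 = (3*(1/36))*(-152) - 33 = (1/12)*(-152) - 33 = -38/3 - 33 = -137/3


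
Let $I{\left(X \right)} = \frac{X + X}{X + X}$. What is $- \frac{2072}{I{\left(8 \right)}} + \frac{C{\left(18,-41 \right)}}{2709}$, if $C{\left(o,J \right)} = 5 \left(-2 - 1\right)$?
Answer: $- \frac{1871021}{903} \approx -2072.0$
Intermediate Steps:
$I{\left(X \right)} = 1$ ($I{\left(X \right)} = \frac{2 X}{2 X} = 2 X \frac{1}{2 X} = 1$)
$C{\left(o,J \right)} = -15$ ($C{\left(o,J \right)} = 5 \left(-3\right) = -15$)
$- \frac{2072}{I{\left(8 \right)}} + \frac{C{\left(18,-41 \right)}}{2709} = - \frac{2072}{1} - \frac{15}{2709} = \left(-2072\right) 1 - \frac{5}{903} = -2072 - \frac{5}{903} = - \frac{1871021}{903}$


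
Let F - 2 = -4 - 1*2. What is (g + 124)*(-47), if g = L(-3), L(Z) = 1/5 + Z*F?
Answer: -32007/5 ≈ -6401.4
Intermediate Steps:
F = -4 (F = 2 + (-4 - 1*2) = 2 + (-4 - 2) = 2 - 6 = -4)
L(Z) = ⅕ - 4*Z (L(Z) = 1/5 + Z*(-4) = ⅕ - 4*Z)
g = 61/5 (g = ⅕ - 4*(-3) = ⅕ + 12 = 61/5 ≈ 12.200)
(g + 124)*(-47) = (61/5 + 124)*(-47) = (681/5)*(-47) = -32007/5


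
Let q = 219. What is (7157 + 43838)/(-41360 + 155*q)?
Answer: -10199/1483 ≈ -6.8773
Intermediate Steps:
(7157 + 43838)/(-41360 + 155*q) = (7157 + 43838)/(-41360 + 155*219) = 50995/(-41360 + 33945) = 50995/(-7415) = 50995*(-1/7415) = -10199/1483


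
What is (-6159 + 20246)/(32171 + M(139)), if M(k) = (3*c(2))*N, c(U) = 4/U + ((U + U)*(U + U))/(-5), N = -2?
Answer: 70435/160891 ≈ 0.43778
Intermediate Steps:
c(U) = 4/U - 4*U**2/5 (c(U) = 4/U + ((2*U)*(2*U))*(-1/5) = 4/U + (4*U**2)*(-1/5) = 4/U - 4*U**2/5)
M(k) = 36/5 (M(k) = (3*((4/5)*(5 - 1*2**3)/2))*(-2) = (3*((4/5)*(1/2)*(5 - 1*8)))*(-2) = (3*((4/5)*(1/2)*(5 - 8)))*(-2) = (3*((4/5)*(1/2)*(-3)))*(-2) = (3*(-6/5))*(-2) = -18/5*(-2) = 36/5)
(-6159 + 20246)/(32171 + M(139)) = (-6159 + 20246)/(32171 + 36/5) = 14087/(160891/5) = 14087*(5/160891) = 70435/160891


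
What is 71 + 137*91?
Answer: 12538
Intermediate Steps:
71 + 137*91 = 71 + 12467 = 12538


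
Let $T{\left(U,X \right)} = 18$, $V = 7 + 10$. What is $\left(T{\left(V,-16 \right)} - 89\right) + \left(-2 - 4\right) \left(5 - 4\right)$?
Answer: $-77$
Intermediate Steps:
$V = 17$
$\left(T{\left(V,-16 \right)} - 89\right) + \left(-2 - 4\right) \left(5 - 4\right) = \left(18 - 89\right) + \left(-2 - 4\right) \left(5 - 4\right) = -71 - 6 = -77$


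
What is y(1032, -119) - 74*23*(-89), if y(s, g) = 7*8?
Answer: 151534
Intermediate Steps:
y(s, g) = 56
y(1032, -119) - 74*23*(-89) = 56 - 74*23*(-89) = 56 - 1702*(-89) = 56 + 151478 = 151534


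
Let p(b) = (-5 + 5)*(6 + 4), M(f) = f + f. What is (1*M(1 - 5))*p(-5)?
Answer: 0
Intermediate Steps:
M(f) = 2*f
p(b) = 0 (p(b) = 0*10 = 0)
(1*M(1 - 5))*p(-5) = (1*(2*(1 - 5)))*0 = (1*(2*(-4)))*0 = (1*(-8))*0 = -8*0 = 0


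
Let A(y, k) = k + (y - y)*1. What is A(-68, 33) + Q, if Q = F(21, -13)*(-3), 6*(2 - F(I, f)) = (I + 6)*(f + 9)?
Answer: -27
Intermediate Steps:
F(I, f) = 2 - (6 + I)*(9 + f)/6 (F(I, f) = 2 - (I + 6)*(f + 9)/6 = 2 - (6 + I)*(9 + f)/6)
A(y, k) = k (A(y, k) = k + 0*1 = k + 0 = k)
Q = -60 (Q = (-7 - 1*(-13) - 3/2*21 - 1/6*21*(-13))*(-3) = (-7 + 13 - 63/2 + 91/2)*(-3) = 20*(-3) = -60)
A(-68, 33) + Q = 33 - 60 = -27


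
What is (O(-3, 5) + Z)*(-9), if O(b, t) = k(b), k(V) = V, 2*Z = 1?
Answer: 45/2 ≈ 22.500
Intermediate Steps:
Z = ½ (Z = (½)*1 = ½ ≈ 0.50000)
O(b, t) = b
(O(-3, 5) + Z)*(-9) = (-3 + ½)*(-9) = -5/2*(-9) = 45/2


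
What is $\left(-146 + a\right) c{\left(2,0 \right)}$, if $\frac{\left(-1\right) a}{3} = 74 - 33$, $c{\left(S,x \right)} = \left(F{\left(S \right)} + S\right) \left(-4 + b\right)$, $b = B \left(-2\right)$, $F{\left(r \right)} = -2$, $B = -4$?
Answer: $0$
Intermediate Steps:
$b = 8$ ($b = \left(-4\right) \left(-2\right) = 8$)
$c{\left(S,x \right)} = -8 + 4 S$ ($c{\left(S,x \right)} = \left(-2 + S\right) \left(-4 + 8\right) = \left(-2 + S\right) 4 = -8 + 4 S$)
$a = -123$ ($a = - 3 \left(74 - 33\right) = \left(-3\right) 41 = -123$)
$\left(-146 + a\right) c{\left(2,0 \right)} = \left(-146 - 123\right) \left(-8 + 4 \cdot 2\right) = - 269 \left(-8 + 8\right) = \left(-269\right) 0 = 0$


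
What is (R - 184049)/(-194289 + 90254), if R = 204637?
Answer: -20588/104035 ≈ -0.19790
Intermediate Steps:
(R - 184049)/(-194289 + 90254) = (204637 - 184049)/(-194289 + 90254) = 20588/(-104035) = 20588*(-1/104035) = -20588/104035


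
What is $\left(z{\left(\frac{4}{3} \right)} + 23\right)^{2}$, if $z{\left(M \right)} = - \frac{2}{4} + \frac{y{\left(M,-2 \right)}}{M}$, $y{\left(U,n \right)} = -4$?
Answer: $\frac{1521}{4} \approx 380.25$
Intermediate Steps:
$z{\left(M \right)} = - \frac{1}{2} - \frac{4}{M}$ ($z{\left(M \right)} = - \frac{2}{4} - \frac{4}{M} = \left(-2\right) \frac{1}{4} - \frac{4}{M} = - \frac{1}{2} - \frac{4}{M}$)
$\left(z{\left(\frac{4}{3} \right)} + 23\right)^{2} = \left(\frac{-8 - \frac{4}{3}}{2 \cdot \frac{4}{3}} + 23\right)^{2} = \left(\frac{1}{2} \cdot \frac{3}{4} \left(-8 - \frac{4}{3}\right) + 23\right)^{2} = \left(\frac{1}{2} \cdot \frac{3}{4} \left(- \frac{28}{3}\right) + 23\right)^{2} = \left(- \frac{7}{2} + 23\right)^{2} = \left(\frac{39}{2}\right)^{2} = \frac{1521}{4}$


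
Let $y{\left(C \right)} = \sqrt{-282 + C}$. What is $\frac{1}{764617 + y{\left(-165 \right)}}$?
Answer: $\frac{764617}{584639157136} - \frac{i \sqrt{447}}{584639157136} \approx 1.3078 \cdot 10^{-6} - 3.6163 \cdot 10^{-11} i$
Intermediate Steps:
$\frac{1}{764617 + y{\left(-165 \right)}} = \frac{1}{764617 + \sqrt{-282 - 165}} = \frac{1}{764617 + \sqrt{-447}} = \frac{1}{764617 + i \sqrt{447}}$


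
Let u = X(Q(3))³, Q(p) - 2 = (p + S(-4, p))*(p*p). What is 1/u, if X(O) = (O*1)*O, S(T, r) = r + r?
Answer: 1/326940373369 ≈ 3.0587e-12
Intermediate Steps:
S(T, r) = 2*r
Q(p) = 2 + 3*p³ (Q(p) = 2 + (p + 2*p)*(p*p) = 2 + (3*p)*p² = 2 + 3*p³)
X(O) = O² (X(O) = O*O = O²)
u = 326940373369 (u = ((2 + 3*3³)²)³ = ((2 + 3*27)²)³ = ((2 + 81)²)³ = (83²)³ = 6889³ = 326940373369)
1/u = 1/326940373369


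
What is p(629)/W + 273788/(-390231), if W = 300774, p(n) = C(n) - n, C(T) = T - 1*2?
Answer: -13724848729/19561889799 ≈ -0.70161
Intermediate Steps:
C(T) = -2 + T (C(T) = T - 2 = -2 + T)
p(n) = -2 (p(n) = (-2 + n) - n = -2)
p(629)/W + 273788/(-390231) = -2/300774 + 273788/(-390231) = -2*1/300774 + 273788*(-1/390231) = -1/150387 - 273788/390231 = -13724848729/19561889799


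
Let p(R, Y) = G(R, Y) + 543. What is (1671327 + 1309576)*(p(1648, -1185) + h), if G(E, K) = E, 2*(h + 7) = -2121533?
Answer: -6311063499995/2 ≈ -3.1555e+12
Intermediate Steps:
h = -2121547/2 (h = -7 + (1/2)*(-2121533) = -7 - 2121533/2 = -2121547/2 ≈ -1.0608e+6)
p(R, Y) = 543 + R (p(R, Y) = R + 543 = 543 + R)
(1671327 + 1309576)*(p(1648, -1185) + h) = (1671327 + 1309576)*((543 + 1648) - 2121547/2) = 2980903*(2191 - 2121547/2) = 2980903*(-2117165/2) = -6311063499995/2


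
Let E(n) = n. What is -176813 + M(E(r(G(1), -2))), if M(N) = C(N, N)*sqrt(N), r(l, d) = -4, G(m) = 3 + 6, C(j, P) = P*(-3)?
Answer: -176813 + 24*I ≈ -1.7681e+5 + 24.0*I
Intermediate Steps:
C(j, P) = -3*P
G(m) = 9
M(N) = -3*N**(3/2) (M(N) = (-3*N)*sqrt(N) = -3*N**(3/2))
-176813 + M(E(r(G(1), -2))) = -176813 - (-24)*I = -176813 + 24*I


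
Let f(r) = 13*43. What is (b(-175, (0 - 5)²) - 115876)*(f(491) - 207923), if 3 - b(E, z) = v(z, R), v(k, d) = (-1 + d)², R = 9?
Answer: 24041160068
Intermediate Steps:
f(r) = 559
b(E, z) = -61 (b(E, z) = 3 - (-1 + 9)² = 3 - 1*8² = 3 - 1*64 = 3 - 64 = -61)
(b(-175, (0 - 5)²) - 115876)*(f(491) - 207923) = (-61 - 115876)*(559 - 207923) = -115937*(-207364) = 24041160068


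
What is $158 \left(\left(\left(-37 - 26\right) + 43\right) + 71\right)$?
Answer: $8058$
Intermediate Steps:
$158 \left(\left(\left(-37 - 26\right) + 43\right) + 71\right) = 158 \left(\left(-63 + 43\right) + 71\right) = 158 \left(-20 + 71\right) = 158 \cdot 51 = 8058$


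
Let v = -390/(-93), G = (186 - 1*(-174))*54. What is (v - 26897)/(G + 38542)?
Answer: -833677/1797442 ≈ -0.46381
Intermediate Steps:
G = 19440 (G = (186 + 174)*54 = 360*54 = 19440)
v = 130/31 (v = -1/93*(-390) = 130/31 ≈ 4.1936)
(v - 26897)/(G + 38542) = (130/31 - 26897)/(19440 + 38542) = -833677/31/57982 = -833677/31*1/57982 = -833677/1797442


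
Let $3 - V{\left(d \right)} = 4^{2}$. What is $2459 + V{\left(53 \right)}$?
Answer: $2446$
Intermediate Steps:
$V{\left(d \right)} = -13$ ($V{\left(d \right)} = 3 - 4^{2} = 3 - 16 = -13$)
$2459 + V{\left(53 \right)} = 2459 - 13 = 2446$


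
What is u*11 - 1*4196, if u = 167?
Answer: -2359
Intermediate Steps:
u*11 - 1*4196 = 167*11 - 1*4196 = 1837 - 4196 = -2359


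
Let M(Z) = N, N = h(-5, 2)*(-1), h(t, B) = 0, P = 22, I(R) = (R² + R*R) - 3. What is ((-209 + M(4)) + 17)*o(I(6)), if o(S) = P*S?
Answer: -291456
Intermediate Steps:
I(R) = -3 + 2*R² (I(R) = (R² + R²) - 3 = 2*R² - 3 = -3 + 2*R²)
o(S) = 22*S
N = 0 (N = 0*(-1) = 0)
M(Z) = 0
((-209 + M(4)) + 17)*o(I(6)) = ((-209 + 0) + 17)*(22*(-3 + 2*6²)) = (-209 + 17)*(22*(-3 + 2*36)) = -4224*(-3 + 72) = -4224*69 = -192*1518 = -291456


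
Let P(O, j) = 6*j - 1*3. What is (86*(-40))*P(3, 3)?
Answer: -51600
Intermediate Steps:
P(O, j) = -3 + 6*j (P(O, j) = 6*j - 3 = -3 + 6*j)
(86*(-40))*P(3, 3) = (86*(-40))*(-3 + 6*3) = -3440*(-3 + 18) = -3440*15 = -51600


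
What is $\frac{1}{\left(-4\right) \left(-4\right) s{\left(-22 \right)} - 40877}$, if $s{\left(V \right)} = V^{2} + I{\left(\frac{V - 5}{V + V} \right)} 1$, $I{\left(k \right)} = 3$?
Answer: $- \frac{1}{33085} \approx -3.0225 \cdot 10^{-5}$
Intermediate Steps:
$s{\left(V \right)} = 3 + V^{2}$ ($s{\left(V \right)} = V^{2} + 3 \cdot 1 = V^{2} + 3 = 3 + V^{2}$)
$\frac{1}{\left(-4\right) \left(-4\right) s{\left(-22 \right)} - 40877} = \frac{1}{\left(-4\right) \left(-4\right) \left(3 + \left(-22\right)^{2}\right) - 40877} = \frac{1}{16 \left(3 + 484\right) - 40877} = \frac{1}{16 \cdot 487 - 40877} = \frac{1}{7792 - 40877} = \frac{1}{-33085} = - \frac{1}{33085}$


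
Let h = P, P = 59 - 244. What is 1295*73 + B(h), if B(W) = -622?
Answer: 93913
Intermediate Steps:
P = -185
h = -185
1295*73 + B(h) = 1295*73 - 622 = 94535 - 622 = 93913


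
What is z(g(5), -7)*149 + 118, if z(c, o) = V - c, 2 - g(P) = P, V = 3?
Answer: 1012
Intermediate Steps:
g(P) = 2 - P
z(c, o) = 3 - c
z(g(5), -7)*149 + 118 = (3 - (2 - 1*5))*149 + 118 = (3 - (2 - 5))*149 + 118 = (3 - 1*(-3))*149 + 118 = (3 + 3)*149 + 118 = 6*149 + 118 = 894 + 118 = 1012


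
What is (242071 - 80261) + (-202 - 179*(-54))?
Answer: 171274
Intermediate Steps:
(242071 - 80261) + (-202 - 179*(-54)) = 161810 + (-202 + 9666) = 161810 + 9464 = 171274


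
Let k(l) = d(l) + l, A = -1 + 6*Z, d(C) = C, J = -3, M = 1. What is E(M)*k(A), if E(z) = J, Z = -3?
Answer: 114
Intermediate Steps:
E(z) = -3
A = -19 (A = -1 + 6*(-3) = -1 - 18 = -19)
k(l) = 2*l (k(l) = l + l = 2*l)
E(M)*k(A) = -6*(-19) = -3*(-38) = 114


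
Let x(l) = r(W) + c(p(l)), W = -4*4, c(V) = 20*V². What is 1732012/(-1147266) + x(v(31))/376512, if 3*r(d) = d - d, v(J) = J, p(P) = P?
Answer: -26253035401/17998309008 ≈ -1.4586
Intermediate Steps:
W = -16
r(d) = 0 (r(d) = (d - d)/3 = (⅓)*0 = 0)
x(l) = 20*l² (x(l) = 0 + 20*l² = 20*l²)
1732012/(-1147266) + x(v(31))/376512 = 1732012/(-1147266) + (20*31²)/376512 = 1732012*(-1/1147266) + (20*961)*(1/376512) = -866006/573633 + 19220*(1/376512) = -866006/573633 + 4805/94128 = -26253035401/17998309008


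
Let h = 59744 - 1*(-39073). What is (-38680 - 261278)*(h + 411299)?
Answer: -153013375128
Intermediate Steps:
h = 98817 (h = 59744 + 39073 = 98817)
(-38680 - 261278)*(h + 411299) = (-38680 - 261278)*(98817 + 411299) = -299958*510116 = -153013375128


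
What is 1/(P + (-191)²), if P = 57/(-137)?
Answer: 137/4997840 ≈ 2.7412e-5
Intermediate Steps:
P = -57/137 (P = -1/137*57 = -57/137 ≈ -0.41606)
1/(P + (-191)²) = 1/(-57/137 + (-191)²) = 1/(-57/137 + 36481) = 1/(4997840/137) = 137/4997840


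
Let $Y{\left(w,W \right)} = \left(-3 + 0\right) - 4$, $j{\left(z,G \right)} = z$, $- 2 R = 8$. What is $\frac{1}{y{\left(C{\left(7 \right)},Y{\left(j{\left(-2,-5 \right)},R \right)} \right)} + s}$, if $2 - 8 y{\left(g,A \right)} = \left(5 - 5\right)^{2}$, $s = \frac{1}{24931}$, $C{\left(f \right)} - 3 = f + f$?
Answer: $\frac{99724}{24935} \approx 3.9994$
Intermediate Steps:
$C{\left(f \right)} = 3 + 2 f$ ($C{\left(f \right)} = 3 + \left(f + f\right) = 3 + 2 f$)
$R = -4$ ($R = \left(- \frac{1}{2}\right) 8 = -4$)
$s = \frac{1}{24931} \approx 4.0111 \cdot 10^{-5}$
$Y{\left(w,W \right)} = -7$ ($Y{\left(w,W \right)} = -3 - 4 = -7$)
$y{\left(g,A \right)} = \frac{1}{4}$ ($y{\left(g,A \right)} = \frac{1}{4} - \frac{\left(5 - 5\right)^{2}}{8} = \frac{1}{4} - \frac{0^{2}}{8} = \frac{1}{4} - 0 = \frac{1}{4} + 0 = \frac{1}{4}$)
$\frac{1}{y{\left(C{\left(7 \right)},Y{\left(j{\left(-2,-5 \right)},R \right)} \right)} + s} = \frac{1}{\frac{1}{4} + \frac{1}{24931}} = \frac{1}{\frac{24935}{99724}} = \frac{99724}{24935}$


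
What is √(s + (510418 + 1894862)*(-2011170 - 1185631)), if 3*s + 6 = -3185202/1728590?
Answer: I*√5743878486387567635279815/864295 ≈ 2.7729e+6*I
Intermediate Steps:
s = -2259457/864295 (s = -2 + (-3185202/1728590)/3 = -2 + (-3185202*1/1728590)/3 = -2 + (⅓)*(-1592601/864295) = -2 - 530867/864295 = -2259457/864295 ≈ -2.6142)
√(s + (510418 + 1894862)*(-2011170 - 1185631)) = √(-2259457/864295 + (510418 + 1894862)*(-2011170 - 1185631)) = √(-2259457/864295 + 2405280*(-3196801)) = √(-2259457/864295 - 7689201509280) = √(-6645738418465417057/864295) = I*√5743878486387567635279815/864295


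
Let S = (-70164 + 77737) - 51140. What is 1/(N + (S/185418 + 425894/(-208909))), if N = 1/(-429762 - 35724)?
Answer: -1502568984580461/3416280704698511 ≈ -0.43983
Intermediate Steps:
S = -43567 (S = 7573 - 51140 = -43567)
N = -1/465486 (N = 1/(-465486) = -1/465486 ≈ -2.1483e-6)
1/(N + (S/185418 + 425894/(-208909))) = 1/(-1/465486 + (-43567/185418 + 425894/(-208909))) = 1/(-1/465486 + (-43567*1/185418 + 425894*(-1/208909))) = 1/(-1/465486 + (-43567/185418 - 425894/208909)) = 1/(-1/465486 - 88069952095/38735488962) = 1/(-3416280704698511/1502568984580461) = -1502568984580461/3416280704698511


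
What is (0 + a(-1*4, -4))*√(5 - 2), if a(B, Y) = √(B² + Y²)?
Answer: 4*√6 ≈ 9.7980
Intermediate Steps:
(0 + a(-1*4, -4))*√(5 - 2) = (0 + √((-1*4)² + (-4)²))*√(5 - 2) = (0 + √((-4)² + 16))*√3 = (0 + √(16 + 16))*√3 = (0 + √32)*√3 = (0 + 4*√2)*√3 = (4*√2)*√3 = 4*√6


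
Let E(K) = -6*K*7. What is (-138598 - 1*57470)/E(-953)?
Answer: -32678/6671 ≈ -4.8985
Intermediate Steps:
E(K) = -42*K
(-138598 - 1*57470)/E(-953) = (-138598 - 1*57470)/((-42*(-953))) = (-138598 - 57470)/40026 = -196068*1/40026 = -32678/6671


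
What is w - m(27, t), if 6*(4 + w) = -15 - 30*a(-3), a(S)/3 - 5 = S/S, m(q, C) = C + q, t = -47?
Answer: -153/2 ≈ -76.500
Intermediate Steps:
a(S) = 18 (a(S) = 15 + 3*(S/S) = 15 + 3*1 = 15 + 3 = 18)
w = -193/2 (w = -4 + (-15 - 30*18)/6 = -4 + (-15 - 540)/6 = -4 + (⅙)*(-555) = -4 - 185/2 = -193/2 ≈ -96.500)
w - m(27, t) = -193/2 - (-47 + 27) = -193/2 - 1*(-20) = -193/2 + 20 = -153/2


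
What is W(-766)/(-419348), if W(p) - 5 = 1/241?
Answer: -603/50531434 ≈ -1.1933e-5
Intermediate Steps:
W(p) = 1206/241 (W(p) = 5 + 1/241 = 1206/241)
W(-766)/(-419348) = (1206/241)/(-419348) = (1206/241)*(-1/419348) = -603/50531434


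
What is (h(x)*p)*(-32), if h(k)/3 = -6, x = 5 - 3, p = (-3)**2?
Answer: 5184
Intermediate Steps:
p = 9
x = 2
h(k) = -18 (h(k) = 3*(-6) = -18)
(h(x)*p)*(-32) = -18*9*(-32) = -162*(-32) = 5184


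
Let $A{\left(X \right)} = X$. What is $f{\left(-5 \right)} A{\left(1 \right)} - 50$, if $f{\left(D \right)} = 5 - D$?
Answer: $-40$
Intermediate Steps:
$f{\left(-5 \right)} A{\left(1 \right)} - 50 = \left(5 - -5\right) 1 - 50 = \left(5 + 5\right) 1 - 50 = 10 \cdot 1 - 50 = 10 - 50 = -40$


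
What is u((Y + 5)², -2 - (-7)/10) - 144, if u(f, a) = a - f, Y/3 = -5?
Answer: -2453/10 ≈ -245.30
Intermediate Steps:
Y = -15 (Y = 3*(-5) = -15)
u((Y + 5)², -2 - (-7)/10) - 144 = ((-2 - (-7)/10) - (-15 + 5)²) - 144 = ((-2 - (-7)/10) - 1*(-10)²) - 144 = ((-2 - 1*(-7/10)) - 1*100) - 144 = ((-2 + 7/10) - 100) - 144 = (-13/10 - 100) - 144 = -1013/10 - 144 = -2453/10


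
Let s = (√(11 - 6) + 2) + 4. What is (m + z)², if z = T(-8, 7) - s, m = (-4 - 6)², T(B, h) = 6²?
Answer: (130 - √5)² ≈ 16324.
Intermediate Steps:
T(B, h) = 36
m = 100 (m = (-10)² = 100)
s = 6 + √5 (s = (√5 + 2) + 4 = (2 + √5) + 4 = 6 + √5 ≈ 8.2361)
z = 30 - √5 (z = 36 - (6 + √5) = 36 + (-6 - √5) = 30 - √5 ≈ 27.764)
(m + z)² = (100 + (30 - √5))² = (130 - √5)²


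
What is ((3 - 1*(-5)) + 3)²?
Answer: 121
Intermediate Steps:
((3 - 1*(-5)) + 3)² = ((3 + 5) + 3)² = (8 + 3)² = 11² = 121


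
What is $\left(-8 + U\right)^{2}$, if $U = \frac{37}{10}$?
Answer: $\frac{1849}{100} \approx 18.49$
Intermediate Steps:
$U = \frac{37}{10}$ ($U = 37 \cdot \frac{1}{10} = \frac{37}{10} \approx 3.7$)
$\left(-8 + U\right)^{2} = \left(-8 + \frac{37}{10}\right)^{2} = \left(- \frac{43}{10}\right)^{2} = \frac{1849}{100}$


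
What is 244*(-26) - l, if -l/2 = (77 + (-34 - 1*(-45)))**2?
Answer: 9144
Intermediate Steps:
l = -15488 (l = -2*(77 + (-34 - 1*(-45)))**2 = -2*(77 + (-34 + 45))**2 = -2*(77 + 11)**2 = -2*88**2 = -2*7744 = -15488)
244*(-26) - l = 244*(-26) - 1*(-15488) = -6344 + 15488 = 9144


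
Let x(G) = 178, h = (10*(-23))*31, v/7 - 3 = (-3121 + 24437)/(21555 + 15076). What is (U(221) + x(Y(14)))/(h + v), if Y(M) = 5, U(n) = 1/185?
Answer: -172327923/6878314985 ≈ -0.025054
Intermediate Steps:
v = 131209/5233 (v = 21 + 7*((-3121 + 24437)/(21555 + 15076)) = 21 + 7*(21316/36631) = 21 + 21316/5233 = 131209/5233 ≈ 25.073)
U(n) = 1/185
h = -7130 (h = -230*31 = -7130)
(U(221) + x(Y(14)))/(h + v) = (1/185 + 178)/(-7130 + 131209/5233) = 32931/(185*(-37180081/5233)) = (32931/185)*(-5233/37180081) = -172327923/6878314985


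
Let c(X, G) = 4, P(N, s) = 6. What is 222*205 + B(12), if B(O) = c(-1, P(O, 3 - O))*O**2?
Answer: 46086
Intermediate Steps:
B(O) = 4*O**2
222*205 + B(12) = 222*205 + 4*12**2 = 45510 + 4*144 = 45510 + 576 = 46086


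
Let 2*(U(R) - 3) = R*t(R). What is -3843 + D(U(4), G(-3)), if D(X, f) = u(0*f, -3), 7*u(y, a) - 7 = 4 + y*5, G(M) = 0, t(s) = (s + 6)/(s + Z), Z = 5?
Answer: -26890/7 ≈ -3841.4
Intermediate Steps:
t(s) = (6 + s)/(5 + s) (t(s) = (s + 6)/(s + 5) = (6 + s)/(5 + s))
u(y, a) = 11/7 + 5*y/7 (u(y, a) = 1 + (4 + y*5)/7 = 1 + (4 + 5*y)/7 = 1 + (4/7 + 5*y/7) = 11/7 + 5*y/7)
U(R) = 3 + R*(6 + R)/(2*(5 + R)) (U(R) = 3 + (R*((6 + R)/(5 + R)))/2 = 3 + (R*(6 + R)/(5 + R))/2 = 3 + R*(6 + R)/(2*(5 + R)))
D(X, f) = 11/7 (D(X, f) = 11/7 + 5*(0*f)/7 = 11/7 + (5/7)*0 = 11/7 + 0 = 11/7)
-3843 + D(U(4), G(-3)) = -3843 + 11/7 = -26890/7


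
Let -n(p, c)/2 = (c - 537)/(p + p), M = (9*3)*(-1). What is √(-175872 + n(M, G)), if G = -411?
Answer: 22*I*√3271/3 ≈ 419.41*I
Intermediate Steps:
M = -27 (M = 27*(-1) = -27)
n(p, c) = -(-537 + c)/p (n(p, c) = -2*(c - 537)/(p + p) = -2*(-537 + c)/(2*p) = -2*(-537 + c)*1/(2*p) = -(-537 + c)/p)
√(-175872 + n(M, G)) = √(-175872 + (537 - 1*(-411))/(-27)) = √(-175872 - (537 + 411)/27) = √(-175872 - 1/27*948) = √(-175872 - 316/9) = √(-1583164/9) = 22*I*√3271/3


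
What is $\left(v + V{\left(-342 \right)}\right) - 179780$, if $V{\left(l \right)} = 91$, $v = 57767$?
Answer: $-121922$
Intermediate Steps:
$\left(v + V{\left(-342 \right)}\right) - 179780 = \left(57767 + 91\right) - 179780 = 57858 - 179780 = -121922$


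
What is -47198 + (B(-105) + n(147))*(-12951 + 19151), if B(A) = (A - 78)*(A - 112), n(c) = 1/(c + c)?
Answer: 36185670394/147 ≈ 2.4616e+8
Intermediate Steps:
n(c) = 1/(2*c)
B(A) = (-112 + A)*(-78 + A) (B(A) = (-78 + A)*(-112 + A) = (-112 + A)*(-78 + A))
-47198 + (B(-105) + n(147))*(-12951 + 19151) = -47198 + ((8736 + (-105)² - 190*(-105)) + (½)/147)*(-12951 + 19151) = -47198 + ((8736 + 11025 + 19950) + (½)*(1/147))*6200 = -47198 + (39711 + 1/294)*6200 = -47198 + (11675035/294)*6200 = -47198 + 36192608500/147 = 36185670394/147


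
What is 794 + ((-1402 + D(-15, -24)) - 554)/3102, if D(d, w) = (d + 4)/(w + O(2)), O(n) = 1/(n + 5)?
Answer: 410992421/518034 ≈ 793.37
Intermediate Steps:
O(n) = 1/(5 + n)
D(d, w) = (4 + d)/(1/7 + w) (D(d, w) = (d + 4)/(w + 1/(5 + 2)) = (4 + d)/(w + 1/7) = (4 + d)/(1/7 + w))
794 + ((-1402 + D(-15, -24)) - 554)/3102 = 794 + ((-1402 + 7*(4 - 15)/(1 + 7*(-24))) - 554)/3102 = 794 + ((-1402 + 7*(-11)/(1 - 168)) - 554)*(1/3102) = 794 + ((-1402 + 7*(-11)/(-167)) - 554)*(1/3102) = 794 + ((-1402 + 7*(-1/167)*(-11)) - 554)*(1/3102) = 794 + ((-1402 + 77/167) - 554)*(1/3102) = 794 + (-234057/167 - 554)*(1/3102) = 794 - 326575/167*1/3102 = 794 - 326575/518034 = 410992421/518034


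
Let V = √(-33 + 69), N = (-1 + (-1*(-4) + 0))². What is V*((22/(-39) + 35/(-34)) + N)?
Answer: 9821/221 ≈ 44.439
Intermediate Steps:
N = 9 (N = (-1 + (4 + 0))² = (-1 + 4)² = 3² = 9)
V = 6 (V = √36 = 6)
V*((22/(-39) + 35/(-34)) + N) = 6*((22/(-39) + 35/(-34)) + 9) = 6*((22*(-1/39) + 35*(-1/34)) + 9) = 6*((-22/39 - 35/34) + 9) = 6*(-2113/1326 + 9) = 6*(9821/1326) = 9821/221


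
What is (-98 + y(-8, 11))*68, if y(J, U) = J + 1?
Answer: -7140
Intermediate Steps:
y(J, U) = 1 + J
(-98 + y(-8, 11))*68 = (-98 + (1 - 8))*68 = (-98 - 7)*68 = -105*68 = -7140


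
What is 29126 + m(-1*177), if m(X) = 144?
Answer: 29270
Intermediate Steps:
29126 + m(-1*177) = 29126 + 144 = 29270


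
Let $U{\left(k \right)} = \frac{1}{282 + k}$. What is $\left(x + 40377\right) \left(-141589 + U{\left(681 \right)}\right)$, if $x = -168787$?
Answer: $\frac{17508729952460}{963} \approx 1.8181 \cdot 10^{10}$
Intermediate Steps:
$\left(x + 40377\right) \left(-141589 + U{\left(681 \right)}\right) = \left(-168787 + 40377\right) \left(-141589 + \frac{1}{282 + 681}\right) = - 128410 \left(-141589 + \frac{1}{963}\right) = \left(-128410\right) \left(- \frac{136350206}{963}\right) = \frac{17508729952460}{963}$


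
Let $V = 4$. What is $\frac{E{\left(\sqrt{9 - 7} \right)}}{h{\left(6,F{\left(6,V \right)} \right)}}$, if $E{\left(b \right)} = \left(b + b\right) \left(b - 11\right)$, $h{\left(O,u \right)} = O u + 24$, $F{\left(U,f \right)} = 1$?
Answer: $\frac{2}{15} - \frac{11 \sqrt{2}}{15} \approx -0.90376$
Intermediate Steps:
$h{\left(O,u \right)} = 24 + O u$
$E{\left(b \right)} = 2 b \left(-11 + b\right)$
$\frac{E{\left(\sqrt{9 - 7} \right)}}{h{\left(6,F{\left(6,V \right)} \right)}} = \frac{2 \sqrt{9 - 7} \left(-11 + \sqrt{9 - 7}\right)}{24 + 6 \cdot 1} = \frac{2 \sqrt{2} \left(-11 + \sqrt{2}\right)}{24 + 6} = \frac{2 \sqrt{2} \left(-11 + \sqrt{2}\right)}{30} = 2 \sqrt{2} \left(-11 + \sqrt{2}\right) \frac{1}{30} = \frac{\sqrt{2} \left(-11 + \sqrt{2}\right)}{15}$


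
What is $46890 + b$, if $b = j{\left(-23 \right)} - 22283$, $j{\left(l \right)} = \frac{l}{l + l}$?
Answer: $\frac{49215}{2} \approx 24608.0$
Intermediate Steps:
$j{\left(l \right)} = \frac{1}{2}$ ($j{\left(l \right)} = \frac{l}{2 l} = l \frac{1}{2 l} = \frac{1}{2}$)
$b = - \frac{44565}{2}$ ($b = \frac{1}{2} - 22283 = - \frac{44565}{2} \approx -22283.0$)
$46890 + b = 46890 - \frac{44565}{2} = \frac{49215}{2}$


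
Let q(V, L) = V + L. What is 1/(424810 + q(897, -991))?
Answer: 1/424716 ≈ 2.3545e-6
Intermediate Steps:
q(V, L) = L + V
1/(424810 + q(897, -991)) = 1/(424810 + (-991 + 897)) = 1/(424810 - 94) = 1/424716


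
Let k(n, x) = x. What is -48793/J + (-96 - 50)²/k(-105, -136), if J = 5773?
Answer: -32423279/196282 ≈ -165.19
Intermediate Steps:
-48793/J + (-96 - 50)²/k(-105, -136) = -48793/5773 + (-96 - 50)²/(-136) = -48793*1/5773 + (-146)²*(-1/136) = -48793/5773 + 21316*(-1/136) = -48793/5773 - 5329/34 = -32423279/196282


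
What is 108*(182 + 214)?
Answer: 42768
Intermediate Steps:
108*(182 + 214) = 108*396 = 42768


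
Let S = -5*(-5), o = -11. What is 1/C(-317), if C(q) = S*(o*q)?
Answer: 1/87175 ≈ 1.1471e-5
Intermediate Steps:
S = 25
C(q) = -275*q (C(q) = 25*(-11*q) = -275*q)
1/C(-317) = 1/(-275*(-317)) = 1/87175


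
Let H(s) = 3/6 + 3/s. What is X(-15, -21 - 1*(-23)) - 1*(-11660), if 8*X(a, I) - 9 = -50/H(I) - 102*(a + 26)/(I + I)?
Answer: 185967/16 ≈ 11623.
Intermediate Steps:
H(s) = 1/2 + 3/s (H(s) = 3*(1/6) + 3/s = 1/2 + 3/s)
X(a, I) = 9/8 - 51*(26 + a)/(8*I) - 25*I/(2*(6 + I)) (X(a, I) = 9/8 + (-50*2*I/(6 + I) - 102*(a + 26)/(I + I))/8 = 9/8 + (-100*I/(6 + I) - 102*(26 + a)/(2*I))/8 = 9/8 + (-100*I/(6 + I) - 51*(26 + a)/I)/8 = 9/8 + (-51*(26 + a)/(8*I) - 25*I/(2*(6 + I))) = 9/8 - 51*(26 + a)/(8*I) - 25*I/(2*(6 + I)))
X(-15, -21 - 1*(-23)) - 1*(-11660) = (-7956 - 1272*(-21 - 1*(-23)) - 306*(-15) - 91*(-21 - 1*(-23))**2 - 51*(-21 - 1*(-23))*(-15))/(8*(-21 - 1*(-23))*(6 + (-21 - 1*(-23)))) - 1*(-11660) = (-7956 - 1272*(-21 + 23) + 4590 - 91*(-21 + 23)**2 - 51*(-21 + 23)*(-15))/(8*(-21 + 23)*(6 + (-21 + 23))) + 11660 = (1/8)*(-7956 - 1272*2 + 4590 - 91*2**2 - 51*2*(-15))/(2*(6 + 2)) + 11660 = (1/8)*(1/2)*(-7956 - 2544 + 4590 - 91*4 + 1530)/8 + 11660 = (1/8)*(1/2)*(1/8)*(-7956 - 2544 + 4590 - 364 + 1530) + 11660 = (1/8)*(1/2)*(1/8)*(-4744) + 11660 = -593/16 + 11660 = 185967/16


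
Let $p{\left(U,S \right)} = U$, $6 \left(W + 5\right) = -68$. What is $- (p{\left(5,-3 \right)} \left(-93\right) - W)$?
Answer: $\frac{1346}{3} \approx 448.67$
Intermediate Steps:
$W = - \frac{49}{3}$ ($W = -5 + \frac{1}{6} \left(-68\right) = -5 - \frac{34}{3} = - \frac{49}{3} \approx -16.333$)
$- (p{\left(5,-3 \right)} \left(-93\right) - W) = - (5 \left(-93\right) - - \frac{49}{3}) = - (-465 + \frac{49}{3}) = \left(-1\right) \left(- \frac{1346}{3}\right) = \frac{1346}{3}$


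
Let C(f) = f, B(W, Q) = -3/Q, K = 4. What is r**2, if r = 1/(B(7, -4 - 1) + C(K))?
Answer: 25/529 ≈ 0.047259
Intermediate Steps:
r = 5/23 (r = 1/(-3/(-4 - 1) + 4) = 1/(-3/(-5) + 4) = 1/(-3*(-1/5) + 4) = 1/(3/5 + 4) = 1/(23/5) = 5/23 ≈ 0.21739)
r**2 = (5/23)**2 = 25/529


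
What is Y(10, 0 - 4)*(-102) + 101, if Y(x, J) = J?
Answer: 509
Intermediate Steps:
Y(10, 0 - 4)*(-102) + 101 = (0 - 4)*(-102) + 101 = -4*(-102) + 101 = 408 + 101 = 509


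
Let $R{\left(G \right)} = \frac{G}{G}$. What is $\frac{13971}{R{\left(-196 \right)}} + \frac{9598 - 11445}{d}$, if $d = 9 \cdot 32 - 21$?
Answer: $\frac{3728410}{267} \approx 13964.0$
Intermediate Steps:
$R{\left(G \right)} = 1$
$d = 267$ ($d = 288 - 21 = 267$)
$\frac{13971}{R{\left(-196 \right)}} + \frac{9598 - 11445}{d} = \frac{13971}{1} + \frac{9598 - 11445}{267} = 13971 \cdot 1 - \frac{1847}{267} = 13971 - \frac{1847}{267} = \frac{3728410}{267}$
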